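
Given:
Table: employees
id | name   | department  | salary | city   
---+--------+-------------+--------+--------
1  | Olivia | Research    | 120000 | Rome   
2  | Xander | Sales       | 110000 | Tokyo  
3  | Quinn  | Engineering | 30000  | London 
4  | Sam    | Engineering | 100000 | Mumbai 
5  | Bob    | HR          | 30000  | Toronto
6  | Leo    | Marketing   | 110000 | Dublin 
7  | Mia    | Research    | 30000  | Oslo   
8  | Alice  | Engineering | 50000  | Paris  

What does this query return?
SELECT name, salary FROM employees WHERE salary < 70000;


Filtering: salary < 70000
Matching: 4 rows

4 rows:
Quinn, 30000
Bob, 30000
Mia, 30000
Alice, 50000


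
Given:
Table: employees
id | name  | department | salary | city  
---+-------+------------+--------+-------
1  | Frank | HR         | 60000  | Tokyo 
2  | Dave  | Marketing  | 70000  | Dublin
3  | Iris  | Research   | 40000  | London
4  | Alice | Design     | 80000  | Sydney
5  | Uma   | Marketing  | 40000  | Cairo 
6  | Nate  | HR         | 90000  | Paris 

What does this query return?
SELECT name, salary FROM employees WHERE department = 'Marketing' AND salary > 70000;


Filtering: department = 'Marketing' AND salary > 70000
Matching: 0 rows

Empty result set (0 rows)


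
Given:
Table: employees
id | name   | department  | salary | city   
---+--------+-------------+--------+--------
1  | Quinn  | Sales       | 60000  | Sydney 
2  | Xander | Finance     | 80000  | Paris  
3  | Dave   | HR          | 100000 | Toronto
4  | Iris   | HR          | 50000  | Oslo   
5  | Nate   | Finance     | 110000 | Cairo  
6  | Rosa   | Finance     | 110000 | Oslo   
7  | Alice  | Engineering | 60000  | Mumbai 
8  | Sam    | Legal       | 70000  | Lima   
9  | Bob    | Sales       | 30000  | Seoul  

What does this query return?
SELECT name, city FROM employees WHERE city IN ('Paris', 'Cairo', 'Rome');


Filtering: city IN ('Paris', 'Cairo', 'Rome')
Matching: 2 rows

2 rows:
Xander, Paris
Nate, Cairo


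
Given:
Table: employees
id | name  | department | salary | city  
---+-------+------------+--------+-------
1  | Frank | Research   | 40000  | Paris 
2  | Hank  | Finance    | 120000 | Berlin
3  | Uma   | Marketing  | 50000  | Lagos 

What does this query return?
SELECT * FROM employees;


SELECT * returns all 3 rows with all columns

3 rows:
1, Frank, Research, 40000, Paris
2, Hank, Finance, 120000, Berlin
3, Uma, Marketing, 50000, Lagos


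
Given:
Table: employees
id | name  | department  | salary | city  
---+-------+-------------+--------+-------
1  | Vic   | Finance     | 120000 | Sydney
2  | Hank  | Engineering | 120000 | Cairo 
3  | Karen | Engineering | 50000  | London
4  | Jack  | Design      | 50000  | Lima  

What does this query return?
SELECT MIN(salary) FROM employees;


Salaries: 120000, 120000, 50000, 50000
MIN = 50000

50000


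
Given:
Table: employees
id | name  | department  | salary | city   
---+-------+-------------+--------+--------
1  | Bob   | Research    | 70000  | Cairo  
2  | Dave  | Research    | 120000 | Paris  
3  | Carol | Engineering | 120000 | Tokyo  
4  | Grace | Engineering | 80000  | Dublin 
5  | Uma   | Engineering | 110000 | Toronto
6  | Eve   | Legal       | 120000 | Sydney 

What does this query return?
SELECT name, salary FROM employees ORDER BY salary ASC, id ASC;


Sorting by salary ASC, then id ASC for ties

6 rows:
Bob, 70000
Grace, 80000
Uma, 110000
Dave, 120000
Carol, 120000
Eve, 120000


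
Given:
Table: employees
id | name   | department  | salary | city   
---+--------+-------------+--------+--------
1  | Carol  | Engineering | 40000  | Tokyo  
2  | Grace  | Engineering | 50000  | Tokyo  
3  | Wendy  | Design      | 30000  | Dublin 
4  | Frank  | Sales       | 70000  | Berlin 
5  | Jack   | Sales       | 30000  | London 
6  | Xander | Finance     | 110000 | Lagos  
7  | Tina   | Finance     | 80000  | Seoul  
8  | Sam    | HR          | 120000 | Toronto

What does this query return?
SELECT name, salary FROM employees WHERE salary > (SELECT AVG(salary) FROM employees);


Subquery: AVG(salary) = 66250.0
Filtering: salary > 66250.0
  Frank (70000) -> MATCH
  Xander (110000) -> MATCH
  Tina (80000) -> MATCH
  Sam (120000) -> MATCH


4 rows:
Frank, 70000
Xander, 110000
Tina, 80000
Sam, 120000


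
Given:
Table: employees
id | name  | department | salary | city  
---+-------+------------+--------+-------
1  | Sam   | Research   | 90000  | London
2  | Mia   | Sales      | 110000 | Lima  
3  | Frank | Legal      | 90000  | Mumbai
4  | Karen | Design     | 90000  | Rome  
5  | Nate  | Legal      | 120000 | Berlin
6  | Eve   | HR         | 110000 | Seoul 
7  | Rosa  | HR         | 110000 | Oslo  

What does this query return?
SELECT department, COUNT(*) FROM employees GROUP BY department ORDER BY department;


Assigning each row to its department group:
  Sam -> Research
  Mia -> Sales
  Frank -> Legal
  Karen -> Design
  Nate -> Legal
  Eve -> HR
  Rosa -> HR


5 groups:
Design, 1
HR, 2
Legal, 2
Research, 1
Sales, 1


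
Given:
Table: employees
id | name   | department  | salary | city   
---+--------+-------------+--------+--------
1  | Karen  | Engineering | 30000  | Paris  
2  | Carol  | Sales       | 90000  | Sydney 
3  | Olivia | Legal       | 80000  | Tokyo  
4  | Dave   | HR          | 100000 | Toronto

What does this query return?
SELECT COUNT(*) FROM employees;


COUNT(*) counts all rows

4


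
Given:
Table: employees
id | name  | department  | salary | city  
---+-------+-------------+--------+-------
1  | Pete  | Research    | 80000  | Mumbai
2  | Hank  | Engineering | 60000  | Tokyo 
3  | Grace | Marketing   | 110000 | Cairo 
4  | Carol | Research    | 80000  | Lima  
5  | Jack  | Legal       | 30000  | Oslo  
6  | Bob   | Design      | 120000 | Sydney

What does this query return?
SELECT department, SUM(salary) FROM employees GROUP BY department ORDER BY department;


Summing salary within each department:
  Design: 120000 = 120000
  Engineering: 60000 = 60000
  Legal: 30000 = 30000
  Marketing: 110000 = 110000
  Research: 80000 + 80000 = 160000


5 groups:
Design, 120000
Engineering, 60000
Legal, 30000
Marketing, 110000
Research, 160000


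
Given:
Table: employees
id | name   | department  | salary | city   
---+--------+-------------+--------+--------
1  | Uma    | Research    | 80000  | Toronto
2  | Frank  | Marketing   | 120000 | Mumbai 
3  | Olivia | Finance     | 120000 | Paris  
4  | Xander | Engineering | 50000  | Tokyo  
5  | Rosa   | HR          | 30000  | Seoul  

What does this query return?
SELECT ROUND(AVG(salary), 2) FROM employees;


SUM(salary) = 400000
COUNT = 5
ROUND(AVG, 2) = ROUND(400000 / 5, 2) = 80000.0

80000.0


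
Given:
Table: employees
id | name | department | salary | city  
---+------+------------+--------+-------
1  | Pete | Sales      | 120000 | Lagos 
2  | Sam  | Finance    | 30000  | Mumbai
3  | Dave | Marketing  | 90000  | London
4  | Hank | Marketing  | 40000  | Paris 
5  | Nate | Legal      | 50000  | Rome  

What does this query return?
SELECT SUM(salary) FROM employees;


SUM(salary) = 120000 + 30000 + 90000 + 40000 + 50000 = 330000

330000


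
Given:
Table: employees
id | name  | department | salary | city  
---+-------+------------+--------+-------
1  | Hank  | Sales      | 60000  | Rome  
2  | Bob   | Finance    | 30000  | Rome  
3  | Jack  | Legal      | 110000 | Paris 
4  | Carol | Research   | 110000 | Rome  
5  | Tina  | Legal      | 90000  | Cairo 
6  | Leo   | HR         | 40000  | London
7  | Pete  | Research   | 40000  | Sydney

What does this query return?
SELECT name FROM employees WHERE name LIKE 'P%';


LIKE 'P%' matches names starting with 'P'
Matching: 1

1 rows:
Pete


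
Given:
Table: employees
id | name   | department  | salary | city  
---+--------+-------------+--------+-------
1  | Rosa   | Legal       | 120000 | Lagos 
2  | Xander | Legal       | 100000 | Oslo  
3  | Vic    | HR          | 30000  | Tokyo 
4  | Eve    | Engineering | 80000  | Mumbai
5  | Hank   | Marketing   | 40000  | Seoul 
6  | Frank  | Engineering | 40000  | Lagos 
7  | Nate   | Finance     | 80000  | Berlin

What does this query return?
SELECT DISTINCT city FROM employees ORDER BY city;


All 'city' values (row order): Lagos, Oslo, Tokyo, Mumbai, Seoul, Lagos, Berlin
Removing duplicates leaves 6 unique value(s).

6 values:
Berlin
Lagos
Mumbai
Oslo
Seoul
Tokyo


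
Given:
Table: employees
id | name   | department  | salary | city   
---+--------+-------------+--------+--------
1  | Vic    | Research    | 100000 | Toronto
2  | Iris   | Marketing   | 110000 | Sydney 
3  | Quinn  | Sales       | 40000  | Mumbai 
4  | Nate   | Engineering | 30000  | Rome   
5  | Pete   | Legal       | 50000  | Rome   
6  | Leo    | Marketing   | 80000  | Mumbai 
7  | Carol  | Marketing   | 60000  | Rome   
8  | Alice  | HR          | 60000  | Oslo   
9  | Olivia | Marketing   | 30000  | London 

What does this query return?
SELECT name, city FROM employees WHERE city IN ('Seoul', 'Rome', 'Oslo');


Filtering: city IN ('Seoul', 'Rome', 'Oslo')
Matching: 4 rows

4 rows:
Nate, Rome
Pete, Rome
Carol, Rome
Alice, Oslo


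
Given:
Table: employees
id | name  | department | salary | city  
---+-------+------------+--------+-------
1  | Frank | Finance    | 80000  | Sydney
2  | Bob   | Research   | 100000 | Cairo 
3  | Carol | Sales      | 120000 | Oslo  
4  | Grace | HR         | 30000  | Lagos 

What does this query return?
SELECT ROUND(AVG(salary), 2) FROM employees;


SUM(salary) = 330000
COUNT = 4
ROUND(AVG, 2) = ROUND(330000 / 4, 2) = 82500.0

82500.0


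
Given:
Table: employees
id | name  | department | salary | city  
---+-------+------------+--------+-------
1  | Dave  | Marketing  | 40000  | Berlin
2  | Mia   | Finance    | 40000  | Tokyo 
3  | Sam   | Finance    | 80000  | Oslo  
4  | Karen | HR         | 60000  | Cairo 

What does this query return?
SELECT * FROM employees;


SELECT * returns all 4 rows with all columns

4 rows:
1, Dave, Marketing, 40000, Berlin
2, Mia, Finance, 40000, Tokyo
3, Sam, Finance, 80000, Oslo
4, Karen, HR, 60000, Cairo


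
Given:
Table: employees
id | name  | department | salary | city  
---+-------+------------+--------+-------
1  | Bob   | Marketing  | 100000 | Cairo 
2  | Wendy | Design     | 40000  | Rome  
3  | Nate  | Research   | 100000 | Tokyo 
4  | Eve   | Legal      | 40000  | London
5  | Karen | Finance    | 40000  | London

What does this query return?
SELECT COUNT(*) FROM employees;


COUNT(*) counts all rows

5


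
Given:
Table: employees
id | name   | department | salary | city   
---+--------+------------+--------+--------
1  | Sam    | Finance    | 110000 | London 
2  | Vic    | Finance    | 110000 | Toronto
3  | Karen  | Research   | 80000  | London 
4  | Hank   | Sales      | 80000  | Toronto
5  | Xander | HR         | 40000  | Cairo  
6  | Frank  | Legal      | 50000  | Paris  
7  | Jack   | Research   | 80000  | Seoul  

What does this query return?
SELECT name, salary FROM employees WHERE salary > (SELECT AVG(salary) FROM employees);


Subquery: AVG(salary) = 78571.43
Filtering: salary > 78571.43
  Sam (110000) -> MATCH
  Vic (110000) -> MATCH
  Karen (80000) -> MATCH
  Hank (80000) -> MATCH
  Jack (80000) -> MATCH


5 rows:
Sam, 110000
Vic, 110000
Karen, 80000
Hank, 80000
Jack, 80000


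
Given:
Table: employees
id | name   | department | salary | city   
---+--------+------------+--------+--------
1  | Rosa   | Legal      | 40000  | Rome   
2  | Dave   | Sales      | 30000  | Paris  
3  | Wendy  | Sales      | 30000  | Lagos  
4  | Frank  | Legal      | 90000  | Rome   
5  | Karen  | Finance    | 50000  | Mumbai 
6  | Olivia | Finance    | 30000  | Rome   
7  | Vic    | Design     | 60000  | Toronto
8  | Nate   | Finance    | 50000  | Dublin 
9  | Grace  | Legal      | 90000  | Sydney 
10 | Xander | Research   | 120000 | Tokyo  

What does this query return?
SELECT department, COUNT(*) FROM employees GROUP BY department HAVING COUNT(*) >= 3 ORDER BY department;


Groups with count >= 3:
  Finance: 3 -> PASS
  Legal: 3 -> PASS
  Design: 1 -> filtered out
  Research: 1 -> filtered out
  Sales: 2 -> filtered out


2 groups:
Finance, 3
Legal, 3


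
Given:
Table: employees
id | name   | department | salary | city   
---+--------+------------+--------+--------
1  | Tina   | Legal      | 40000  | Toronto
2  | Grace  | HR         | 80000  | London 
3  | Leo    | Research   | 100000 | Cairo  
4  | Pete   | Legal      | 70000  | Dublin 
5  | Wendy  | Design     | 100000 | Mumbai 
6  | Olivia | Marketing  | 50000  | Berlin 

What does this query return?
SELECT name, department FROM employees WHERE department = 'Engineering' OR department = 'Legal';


Filtering: department = 'Engineering' OR 'Legal'
Matching: 2 rows

2 rows:
Tina, Legal
Pete, Legal


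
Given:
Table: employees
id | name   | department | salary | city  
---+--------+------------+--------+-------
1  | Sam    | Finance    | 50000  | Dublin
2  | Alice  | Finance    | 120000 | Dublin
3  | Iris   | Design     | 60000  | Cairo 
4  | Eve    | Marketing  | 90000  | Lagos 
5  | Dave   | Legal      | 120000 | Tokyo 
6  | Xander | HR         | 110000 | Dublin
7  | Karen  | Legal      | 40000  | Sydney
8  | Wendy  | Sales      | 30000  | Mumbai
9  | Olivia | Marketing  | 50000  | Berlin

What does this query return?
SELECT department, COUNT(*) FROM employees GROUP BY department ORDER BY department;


Assigning each row to its department group:
  Sam -> Finance
  Alice -> Finance
  Iris -> Design
  Eve -> Marketing
  Dave -> Legal
  Xander -> HR
  Karen -> Legal
  Wendy -> Sales
  Olivia -> Marketing


6 groups:
Design, 1
Finance, 2
HR, 1
Legal, 2
Marketing, 2
Sales, 1


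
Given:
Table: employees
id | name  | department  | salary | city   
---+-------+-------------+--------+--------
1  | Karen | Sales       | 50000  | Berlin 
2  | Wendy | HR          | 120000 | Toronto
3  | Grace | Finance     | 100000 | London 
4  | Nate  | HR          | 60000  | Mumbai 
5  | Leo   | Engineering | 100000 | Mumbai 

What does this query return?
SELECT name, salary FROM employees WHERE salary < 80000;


Filtering: salary < 80000
Matching: 2 rows

2 rows:
Karen, 50000
Nate, 60000


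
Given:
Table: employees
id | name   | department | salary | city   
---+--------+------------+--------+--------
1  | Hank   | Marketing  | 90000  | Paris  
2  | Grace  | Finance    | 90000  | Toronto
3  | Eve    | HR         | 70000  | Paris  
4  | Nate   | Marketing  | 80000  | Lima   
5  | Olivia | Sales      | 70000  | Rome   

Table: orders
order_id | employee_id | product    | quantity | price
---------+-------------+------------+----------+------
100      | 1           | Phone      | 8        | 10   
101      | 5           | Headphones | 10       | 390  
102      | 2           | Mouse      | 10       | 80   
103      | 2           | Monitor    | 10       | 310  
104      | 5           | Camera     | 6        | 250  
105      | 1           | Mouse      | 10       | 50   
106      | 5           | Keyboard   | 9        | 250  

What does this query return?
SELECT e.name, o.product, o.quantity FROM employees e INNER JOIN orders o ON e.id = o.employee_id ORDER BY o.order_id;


Joining employees.id = orders.employee_id:
  employee Hank (id=1) -> order Phone
  employee Olivia (id=5) -> order Headphones
  employee Grace (id=2) -> order Mouse
  employee Grace (id=2) -> order Monitor
  employee Olivia (id=5) -> order Camera
  employee Hank (id=1) -> order Mouse
  employee Olivia (id=5) -> order Keyboard


7 rows:
Hank, Phone, 8
Olivia, Headphones, 10
Grace, Mouse, 10
Grace, Monitor, 10
Olivia, Camera, 6
Hank, Mouse, 10
Olivia, Keyboard, 9


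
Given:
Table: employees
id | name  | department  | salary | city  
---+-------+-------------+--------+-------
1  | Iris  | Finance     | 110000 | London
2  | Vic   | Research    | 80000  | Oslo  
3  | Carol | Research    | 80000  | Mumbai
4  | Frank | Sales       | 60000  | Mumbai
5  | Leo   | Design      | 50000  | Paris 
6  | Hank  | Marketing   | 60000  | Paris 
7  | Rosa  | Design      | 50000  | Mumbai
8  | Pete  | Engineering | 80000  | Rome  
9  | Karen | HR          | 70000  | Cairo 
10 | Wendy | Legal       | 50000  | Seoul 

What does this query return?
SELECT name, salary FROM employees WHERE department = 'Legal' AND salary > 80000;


Filtering: department = 'Legal' AND salary > 80000
Matching: 0 rows

Empty result set (0 rows)


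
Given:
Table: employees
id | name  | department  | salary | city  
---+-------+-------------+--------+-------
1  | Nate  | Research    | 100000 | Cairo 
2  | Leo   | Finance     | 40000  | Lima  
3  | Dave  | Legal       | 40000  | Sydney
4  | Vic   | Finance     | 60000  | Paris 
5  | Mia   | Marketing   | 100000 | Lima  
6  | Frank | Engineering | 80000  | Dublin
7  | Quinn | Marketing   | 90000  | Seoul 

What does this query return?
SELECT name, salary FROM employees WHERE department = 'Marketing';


Filtering: department = 'Marketing'
Matching rows: 2

2 rows:
Mia, 100000
Quinn, 90000


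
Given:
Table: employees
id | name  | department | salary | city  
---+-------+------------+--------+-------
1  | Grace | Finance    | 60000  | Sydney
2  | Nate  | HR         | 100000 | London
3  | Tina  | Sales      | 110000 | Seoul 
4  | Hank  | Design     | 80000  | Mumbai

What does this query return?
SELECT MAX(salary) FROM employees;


Salaries: 60000, 100000, 110000, 80000
MAX = 110000

110000


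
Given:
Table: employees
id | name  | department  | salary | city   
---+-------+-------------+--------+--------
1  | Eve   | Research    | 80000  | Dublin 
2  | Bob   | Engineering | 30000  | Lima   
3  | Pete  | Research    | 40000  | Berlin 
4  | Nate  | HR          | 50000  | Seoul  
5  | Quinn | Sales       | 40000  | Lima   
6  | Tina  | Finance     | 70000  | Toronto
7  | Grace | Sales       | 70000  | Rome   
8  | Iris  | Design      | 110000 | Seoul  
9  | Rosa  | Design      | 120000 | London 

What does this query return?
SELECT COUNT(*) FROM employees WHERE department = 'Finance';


Counting rows where department = 'Finance'
  Tina -> MATCH


1


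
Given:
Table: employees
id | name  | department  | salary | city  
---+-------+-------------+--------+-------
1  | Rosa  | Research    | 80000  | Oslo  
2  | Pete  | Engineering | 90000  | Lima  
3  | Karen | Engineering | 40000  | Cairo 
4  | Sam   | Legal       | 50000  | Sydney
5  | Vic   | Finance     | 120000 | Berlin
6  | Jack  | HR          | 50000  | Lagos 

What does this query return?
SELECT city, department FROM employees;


Projecting columns: city, department

6 rows:
Oslo, Research
Lima, Engineering
Cairo, Engineering
Sydney, Legal
Berlin, Finance
Lagos, HR


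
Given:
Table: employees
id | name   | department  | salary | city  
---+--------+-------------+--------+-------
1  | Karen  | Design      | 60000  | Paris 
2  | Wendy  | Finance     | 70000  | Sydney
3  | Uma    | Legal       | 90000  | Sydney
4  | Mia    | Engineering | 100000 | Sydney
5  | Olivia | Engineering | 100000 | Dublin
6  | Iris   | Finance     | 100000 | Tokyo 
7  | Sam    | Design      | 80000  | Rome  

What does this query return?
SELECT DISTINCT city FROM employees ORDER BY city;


All 'city' values (row order): Paris, Sydney, Sydney, Sydney, Dublin, Tokyo, Rome
Removing duplicates leaves 5 unique value(s).

5 values:
Dublin
Paris
Rome
Sydney
Tokyo


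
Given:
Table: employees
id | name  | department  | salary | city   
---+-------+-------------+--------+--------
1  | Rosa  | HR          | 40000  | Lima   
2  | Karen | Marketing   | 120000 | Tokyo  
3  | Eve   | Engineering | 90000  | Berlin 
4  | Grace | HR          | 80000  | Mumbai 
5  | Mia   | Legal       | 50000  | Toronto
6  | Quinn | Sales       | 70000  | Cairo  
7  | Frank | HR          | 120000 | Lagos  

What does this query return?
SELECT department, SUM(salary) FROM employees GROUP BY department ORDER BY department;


Summing salary within each department:
  Engineering: 90000 = 90000
  HR: 40000 + 80000 + 120000 = 240000
  Legal: 50000 = 50000
  Marketing: 120000 = 120000
  Sales: 70000 = 70000


5 groups:
Engineering, 90000
HR, 240000
Legal, 50000
Marketing, 120000
Sales, 70000


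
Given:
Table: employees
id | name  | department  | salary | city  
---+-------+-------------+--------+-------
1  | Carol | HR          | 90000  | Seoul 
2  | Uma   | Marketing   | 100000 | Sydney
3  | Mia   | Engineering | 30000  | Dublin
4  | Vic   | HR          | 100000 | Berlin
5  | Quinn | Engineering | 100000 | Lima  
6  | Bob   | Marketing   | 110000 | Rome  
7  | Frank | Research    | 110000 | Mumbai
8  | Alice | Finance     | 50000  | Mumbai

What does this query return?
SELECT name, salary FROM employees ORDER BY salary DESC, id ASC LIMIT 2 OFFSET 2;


Sort by salary DESC (id ASC tiebreak), then skip 2 and take 2
Rows 3 through 4

2 rows:
Uma, 100000
Vic, 100000


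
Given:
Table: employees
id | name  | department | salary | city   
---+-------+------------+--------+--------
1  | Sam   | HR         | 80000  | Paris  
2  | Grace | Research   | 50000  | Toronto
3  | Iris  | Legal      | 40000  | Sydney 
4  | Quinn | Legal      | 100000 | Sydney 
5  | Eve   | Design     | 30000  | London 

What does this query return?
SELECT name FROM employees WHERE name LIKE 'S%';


LIKE 'S%' matches names starting with 'S'
Matching: 1

1 rows:
Sam


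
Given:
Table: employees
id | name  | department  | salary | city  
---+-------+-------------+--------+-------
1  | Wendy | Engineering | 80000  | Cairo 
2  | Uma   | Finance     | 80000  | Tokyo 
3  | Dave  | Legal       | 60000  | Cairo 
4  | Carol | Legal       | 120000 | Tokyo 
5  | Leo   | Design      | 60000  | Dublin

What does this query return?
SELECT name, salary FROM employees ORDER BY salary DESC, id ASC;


Sorting by salary DESC, then id ASC for ties

5 rows:
Carol, 120000
Wendy, 80000
Uma, 80000
Dave, 60000
Leo, 60000


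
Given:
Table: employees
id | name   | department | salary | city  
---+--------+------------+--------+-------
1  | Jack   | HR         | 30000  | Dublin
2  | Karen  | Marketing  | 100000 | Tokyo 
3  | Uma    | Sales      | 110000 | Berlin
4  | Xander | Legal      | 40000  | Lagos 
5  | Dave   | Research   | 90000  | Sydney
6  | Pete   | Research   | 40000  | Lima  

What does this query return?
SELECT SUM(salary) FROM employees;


SUM(salary) = 30000 + 100000 + 110000 + 40000 + 90000 + 40000 = 410000

410000


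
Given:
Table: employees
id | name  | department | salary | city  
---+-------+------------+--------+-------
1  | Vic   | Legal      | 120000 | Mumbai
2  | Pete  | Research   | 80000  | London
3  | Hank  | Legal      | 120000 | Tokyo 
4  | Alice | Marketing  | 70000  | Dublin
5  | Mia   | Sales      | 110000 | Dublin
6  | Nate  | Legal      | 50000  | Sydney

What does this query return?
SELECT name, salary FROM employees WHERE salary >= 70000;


Filtering: salary >= 70000
Matching: 5 rows

5 rows:
Vic, 120000
Pete, 80000
Hank, 120000
Alice, 70000
Mia, 110000


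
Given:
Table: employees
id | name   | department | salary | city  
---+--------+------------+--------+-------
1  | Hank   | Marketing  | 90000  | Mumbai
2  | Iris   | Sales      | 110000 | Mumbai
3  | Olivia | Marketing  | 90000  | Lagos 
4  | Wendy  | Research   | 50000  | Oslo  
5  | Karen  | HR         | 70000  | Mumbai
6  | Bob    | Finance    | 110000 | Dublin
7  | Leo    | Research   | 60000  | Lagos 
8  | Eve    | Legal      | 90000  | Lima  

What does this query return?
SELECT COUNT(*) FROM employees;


COUNT(*) counts all rows

8


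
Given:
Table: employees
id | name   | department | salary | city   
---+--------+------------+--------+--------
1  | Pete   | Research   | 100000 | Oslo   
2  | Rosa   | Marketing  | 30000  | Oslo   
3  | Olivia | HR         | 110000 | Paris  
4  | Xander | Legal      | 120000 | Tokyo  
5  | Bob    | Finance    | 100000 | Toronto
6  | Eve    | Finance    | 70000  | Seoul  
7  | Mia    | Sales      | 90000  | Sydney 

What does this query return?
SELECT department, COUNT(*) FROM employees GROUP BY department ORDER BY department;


Assigning each row to its department group:
  Pete -> Research
  Rosa -> Marketing
  Olivia -> HR
  Xander -> Legal
  Bob -> Finance
  Eve -> Finance
  Mia -> Sales


6 groups:
Finance, 2
HR, 1
Legal, 1
Marketing, 1
Research, 1
Sales, 1


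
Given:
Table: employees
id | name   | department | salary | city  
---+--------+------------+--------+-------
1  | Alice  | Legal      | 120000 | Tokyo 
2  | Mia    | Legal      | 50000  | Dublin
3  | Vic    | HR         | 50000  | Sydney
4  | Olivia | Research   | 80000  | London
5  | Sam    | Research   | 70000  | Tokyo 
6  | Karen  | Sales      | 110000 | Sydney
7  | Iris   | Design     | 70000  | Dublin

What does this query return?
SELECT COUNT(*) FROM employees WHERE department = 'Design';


Counting rows where department = 'Design'
  Iris -> MATCH


1


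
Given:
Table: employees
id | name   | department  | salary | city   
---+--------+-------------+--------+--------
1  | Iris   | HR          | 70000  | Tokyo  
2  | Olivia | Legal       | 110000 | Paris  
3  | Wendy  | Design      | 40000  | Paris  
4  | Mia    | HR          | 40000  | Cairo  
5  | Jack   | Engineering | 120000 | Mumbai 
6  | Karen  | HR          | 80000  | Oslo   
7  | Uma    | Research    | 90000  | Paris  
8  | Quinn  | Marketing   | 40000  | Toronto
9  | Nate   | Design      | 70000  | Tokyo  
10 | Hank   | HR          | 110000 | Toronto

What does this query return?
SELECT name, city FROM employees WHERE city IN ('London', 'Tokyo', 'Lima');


Filtering: city IN ('London', 'Tokyo', 'Lima')
Matching: 2 rows

2 rows:
Iris, Tokyo
Nate, Tokyo


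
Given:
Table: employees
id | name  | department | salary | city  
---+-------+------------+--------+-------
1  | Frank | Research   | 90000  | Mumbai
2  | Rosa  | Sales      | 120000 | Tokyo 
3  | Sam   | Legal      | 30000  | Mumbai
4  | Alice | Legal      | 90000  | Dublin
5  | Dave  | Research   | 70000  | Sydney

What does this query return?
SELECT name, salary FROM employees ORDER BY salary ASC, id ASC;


Sorting by salary ASC, then id ASC for ties

5 rows:
Sam, 30000
Dave, 70000
Frank, 90000
Alice, 90000
Rosa, 120000


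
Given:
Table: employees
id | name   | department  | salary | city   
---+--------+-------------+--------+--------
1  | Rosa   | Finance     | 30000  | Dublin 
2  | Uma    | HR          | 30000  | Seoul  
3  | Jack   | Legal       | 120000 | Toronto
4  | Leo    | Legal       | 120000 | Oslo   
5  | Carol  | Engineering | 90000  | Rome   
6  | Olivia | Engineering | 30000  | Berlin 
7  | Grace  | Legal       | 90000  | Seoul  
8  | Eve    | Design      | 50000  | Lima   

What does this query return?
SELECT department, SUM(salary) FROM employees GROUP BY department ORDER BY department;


Summing salary within each department:
  Design: 50000 = 50000
  Engineering: 90000 + 30000 = 120000
  Finance: 30000 = 30000
  HR: 30000 = 30000
  Legal: 120000 + 120000 + 90000 = 330000


5 groups:
Design, 50000
Engineering, 120000
Finance, 30000
HR, 30000
Legal, 330000


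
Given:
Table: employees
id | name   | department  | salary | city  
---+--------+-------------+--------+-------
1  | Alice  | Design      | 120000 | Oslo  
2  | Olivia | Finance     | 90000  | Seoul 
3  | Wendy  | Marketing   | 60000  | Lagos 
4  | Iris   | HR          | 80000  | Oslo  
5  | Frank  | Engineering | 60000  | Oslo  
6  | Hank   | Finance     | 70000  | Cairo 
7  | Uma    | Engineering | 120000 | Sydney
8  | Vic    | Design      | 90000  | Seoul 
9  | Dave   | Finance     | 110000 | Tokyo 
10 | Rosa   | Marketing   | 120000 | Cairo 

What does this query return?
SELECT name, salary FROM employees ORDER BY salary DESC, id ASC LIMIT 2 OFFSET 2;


Sort by salary DESC (id ASC tiebreak), then skip 2 and take 2
Rows 3 through 4

2 rows:
Rosa, 120000
Dave, 110000


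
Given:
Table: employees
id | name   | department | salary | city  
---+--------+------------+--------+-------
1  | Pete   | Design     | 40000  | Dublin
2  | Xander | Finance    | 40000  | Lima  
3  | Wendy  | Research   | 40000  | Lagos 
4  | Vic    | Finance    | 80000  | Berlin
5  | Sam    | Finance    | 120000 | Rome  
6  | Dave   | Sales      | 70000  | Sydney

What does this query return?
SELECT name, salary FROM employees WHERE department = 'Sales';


Filtering: department = 'Sales'
Matching rows: 1

1 rows:
Dave, 70000


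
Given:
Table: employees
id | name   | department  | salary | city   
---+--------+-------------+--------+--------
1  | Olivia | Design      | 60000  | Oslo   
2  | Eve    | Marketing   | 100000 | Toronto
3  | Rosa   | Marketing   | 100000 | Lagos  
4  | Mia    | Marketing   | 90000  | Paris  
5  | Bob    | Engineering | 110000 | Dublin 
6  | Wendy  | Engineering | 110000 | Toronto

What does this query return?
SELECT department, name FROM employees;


Projecting columns: department, name

6 rows:
Design, Olivia
Marketing, Eve
Marketing, Rosa
Marketing, Mia
Engineering, Bob
Engineering, Wendy


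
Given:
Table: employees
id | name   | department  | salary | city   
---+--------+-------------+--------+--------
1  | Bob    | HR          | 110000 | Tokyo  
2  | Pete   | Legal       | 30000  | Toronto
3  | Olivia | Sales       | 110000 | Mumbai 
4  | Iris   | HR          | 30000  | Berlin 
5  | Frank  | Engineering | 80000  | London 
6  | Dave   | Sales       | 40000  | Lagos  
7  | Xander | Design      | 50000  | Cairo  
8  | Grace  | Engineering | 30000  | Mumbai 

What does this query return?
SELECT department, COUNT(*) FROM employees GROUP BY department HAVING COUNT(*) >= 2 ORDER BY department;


Groups with count >= 2:
  Engineering: 2 -> PASS
  HR: 2 -> PASS
  Sales: 2 -> PASS
  Design: 1 -> filtered out
  Legal: 1 -> filtered out


3 groups:
Engineering, 2
HR, 2
Sales, 2


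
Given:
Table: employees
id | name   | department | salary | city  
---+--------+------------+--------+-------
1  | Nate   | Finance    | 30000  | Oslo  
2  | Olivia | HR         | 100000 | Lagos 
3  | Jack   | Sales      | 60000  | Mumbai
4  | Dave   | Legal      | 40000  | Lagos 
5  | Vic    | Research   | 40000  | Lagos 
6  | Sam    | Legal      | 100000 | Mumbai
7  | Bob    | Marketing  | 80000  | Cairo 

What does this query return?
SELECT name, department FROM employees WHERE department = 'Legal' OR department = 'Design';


Filtering: department = 'Legal' OR 'Design'
Matching: 2 rows

2 rows:
Dave, Legal
Sam, Legal


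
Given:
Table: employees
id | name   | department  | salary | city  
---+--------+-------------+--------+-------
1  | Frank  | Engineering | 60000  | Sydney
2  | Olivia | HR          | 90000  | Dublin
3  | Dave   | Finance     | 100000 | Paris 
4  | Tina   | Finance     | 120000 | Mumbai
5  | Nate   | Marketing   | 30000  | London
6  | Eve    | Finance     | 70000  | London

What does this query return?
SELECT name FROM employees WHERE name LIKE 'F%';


LIKE 'F%' matches names starting with 'F'
Matching: 1

1 rows:
Frank


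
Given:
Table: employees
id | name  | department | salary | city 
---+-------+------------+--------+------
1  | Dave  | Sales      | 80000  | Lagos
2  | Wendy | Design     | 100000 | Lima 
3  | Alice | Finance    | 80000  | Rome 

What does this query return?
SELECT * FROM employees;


SELECT * returns all 3 rows with all columns

3 rows:
1, Dave, Sales, 80000, Lagos
2, Wendy, Design, 100000, Lima
3, Alice, Finance, 80000, Rome


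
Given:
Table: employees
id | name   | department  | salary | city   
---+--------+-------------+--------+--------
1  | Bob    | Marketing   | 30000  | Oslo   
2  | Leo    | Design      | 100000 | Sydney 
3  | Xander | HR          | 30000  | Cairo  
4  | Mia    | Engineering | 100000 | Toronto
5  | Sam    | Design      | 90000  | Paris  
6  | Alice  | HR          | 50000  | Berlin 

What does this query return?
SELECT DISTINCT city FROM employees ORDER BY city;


All 'city' values (row order): Oslo, Sydney, Cairo, Toronto, Paris, Berlin
Removing duplicates leaves 6 unique value(s).

6 values:
Berlin
Cairo
Oslo
Paris
Sydney
Toronto


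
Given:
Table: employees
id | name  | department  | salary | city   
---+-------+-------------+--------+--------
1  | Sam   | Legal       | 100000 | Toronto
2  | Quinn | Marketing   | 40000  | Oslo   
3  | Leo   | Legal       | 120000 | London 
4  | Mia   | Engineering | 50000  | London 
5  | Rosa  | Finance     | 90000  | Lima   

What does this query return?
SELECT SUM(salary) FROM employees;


SUM(salary) = 100000 + 40000 + 120000 + 50000 + 90000 = 400000

400000


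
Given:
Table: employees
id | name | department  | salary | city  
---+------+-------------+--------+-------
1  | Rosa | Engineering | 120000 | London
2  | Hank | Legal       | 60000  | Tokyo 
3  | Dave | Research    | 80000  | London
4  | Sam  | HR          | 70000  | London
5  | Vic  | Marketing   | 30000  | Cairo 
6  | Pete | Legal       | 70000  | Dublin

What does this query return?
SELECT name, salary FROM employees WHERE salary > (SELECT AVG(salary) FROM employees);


Subquery: AVG(salary) = 71666.67
Filtering: salary > 71666.67
  Rosa (120000) -> MATCH
  Dave (80000) -> MATCH


2 rows:
Rosa, 120000
Dave, 80000


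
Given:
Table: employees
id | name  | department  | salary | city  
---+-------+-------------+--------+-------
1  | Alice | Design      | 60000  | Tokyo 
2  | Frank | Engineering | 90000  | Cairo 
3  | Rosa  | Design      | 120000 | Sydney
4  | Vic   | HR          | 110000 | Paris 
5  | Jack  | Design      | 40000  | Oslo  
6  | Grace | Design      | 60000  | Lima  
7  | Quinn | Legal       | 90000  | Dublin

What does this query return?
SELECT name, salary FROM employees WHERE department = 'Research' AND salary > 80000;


Filtering: department = 'Research' AND salary > 80000
Matching: 0 rows

Empty result set (0 rows)


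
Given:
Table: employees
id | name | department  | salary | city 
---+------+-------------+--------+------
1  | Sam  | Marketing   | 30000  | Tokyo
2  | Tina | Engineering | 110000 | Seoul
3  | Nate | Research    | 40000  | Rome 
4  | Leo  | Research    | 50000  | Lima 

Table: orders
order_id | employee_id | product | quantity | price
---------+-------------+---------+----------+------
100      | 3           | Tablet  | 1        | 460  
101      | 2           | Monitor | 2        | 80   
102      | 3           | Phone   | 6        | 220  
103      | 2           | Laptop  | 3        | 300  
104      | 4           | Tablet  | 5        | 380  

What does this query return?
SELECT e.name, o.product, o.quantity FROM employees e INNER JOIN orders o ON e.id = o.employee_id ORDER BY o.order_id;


Joining employees.id = orders.employee_id:
  employee Nate (id=3) -> order Tablet
  employee Tina (id=2) -> order Monitor
  employee Nate (id=3) -> order Phone
  employee Tina (id=2) -> order Laptop
  employee Leo (id=4) -> order Tablet


5 rows:
Nate, Tablet, 1
Tina, Monitor, 2
Nate, Phone, 6
Tina, Laptop, 3
Leo, Tablet, 5


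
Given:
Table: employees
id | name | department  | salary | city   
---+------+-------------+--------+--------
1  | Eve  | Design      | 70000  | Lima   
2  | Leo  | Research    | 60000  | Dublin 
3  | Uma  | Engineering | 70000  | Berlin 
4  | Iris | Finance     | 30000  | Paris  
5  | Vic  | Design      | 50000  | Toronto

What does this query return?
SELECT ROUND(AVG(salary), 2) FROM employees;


SUM(salary) = 280000
COUNT = 5
ROUND(AVG, 2) = ROUND(280000 / 5, 2) = 56000.0

56000.0


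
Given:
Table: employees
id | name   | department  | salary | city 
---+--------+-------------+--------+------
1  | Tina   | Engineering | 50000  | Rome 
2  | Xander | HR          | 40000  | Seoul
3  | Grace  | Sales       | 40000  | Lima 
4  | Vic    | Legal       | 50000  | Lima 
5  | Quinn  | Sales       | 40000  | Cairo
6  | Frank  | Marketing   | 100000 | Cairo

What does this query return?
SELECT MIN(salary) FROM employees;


Salaries: 50000, 40000, 40000, 50000, 40000, 100000
MIN = 40000

40000


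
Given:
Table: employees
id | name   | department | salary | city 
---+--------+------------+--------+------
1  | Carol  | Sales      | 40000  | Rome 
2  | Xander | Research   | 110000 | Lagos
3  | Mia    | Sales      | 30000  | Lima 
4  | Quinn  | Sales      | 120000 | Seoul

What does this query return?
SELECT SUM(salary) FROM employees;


SUM(salary) = 40000 + 110000 + 30000 + 120000 = 300000

300000


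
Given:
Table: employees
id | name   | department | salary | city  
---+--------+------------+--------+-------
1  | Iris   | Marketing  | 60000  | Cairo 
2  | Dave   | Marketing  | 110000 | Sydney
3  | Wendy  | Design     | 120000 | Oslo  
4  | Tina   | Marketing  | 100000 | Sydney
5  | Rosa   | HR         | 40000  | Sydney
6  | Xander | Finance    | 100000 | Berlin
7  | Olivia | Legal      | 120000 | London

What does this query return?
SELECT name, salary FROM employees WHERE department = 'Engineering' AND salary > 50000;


Filtering: department = 'Engineering' AND salary > 50000
Matching: 0 rows

Empty result set (0 rows)


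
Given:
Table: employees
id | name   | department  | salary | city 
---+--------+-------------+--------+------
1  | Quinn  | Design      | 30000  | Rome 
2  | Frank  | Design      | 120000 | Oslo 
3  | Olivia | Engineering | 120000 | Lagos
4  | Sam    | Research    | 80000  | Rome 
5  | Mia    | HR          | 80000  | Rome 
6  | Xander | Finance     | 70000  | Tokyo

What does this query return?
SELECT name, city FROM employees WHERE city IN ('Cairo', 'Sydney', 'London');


Filtering: city IN ('Cairo', 'Sydney', 'London')
Matching: 0 rows

Empty result set (0 rows)


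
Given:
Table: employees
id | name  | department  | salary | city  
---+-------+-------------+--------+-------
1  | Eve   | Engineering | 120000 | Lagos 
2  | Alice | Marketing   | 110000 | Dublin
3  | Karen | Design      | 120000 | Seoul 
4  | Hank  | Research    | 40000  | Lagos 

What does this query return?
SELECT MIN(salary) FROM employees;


Salaries: 120000, 110000, 120000, 40000
MIN = 40000

40000


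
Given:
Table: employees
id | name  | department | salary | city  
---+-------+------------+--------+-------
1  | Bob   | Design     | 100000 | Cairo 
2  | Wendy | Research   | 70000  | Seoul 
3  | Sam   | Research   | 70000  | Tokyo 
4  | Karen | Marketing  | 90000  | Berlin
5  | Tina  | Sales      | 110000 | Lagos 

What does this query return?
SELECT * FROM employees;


SELECT * returns all 5 rows with all columns

5 rows:
1, Bob, Design, 100000, Cairo
2, Wendy, Research, 70000, Seoul
3, Sam, Research, 70000, Tokyo
4, Karen, Marketing, 90000, Berlin
5, Tina, Sales, 110000, Lagos


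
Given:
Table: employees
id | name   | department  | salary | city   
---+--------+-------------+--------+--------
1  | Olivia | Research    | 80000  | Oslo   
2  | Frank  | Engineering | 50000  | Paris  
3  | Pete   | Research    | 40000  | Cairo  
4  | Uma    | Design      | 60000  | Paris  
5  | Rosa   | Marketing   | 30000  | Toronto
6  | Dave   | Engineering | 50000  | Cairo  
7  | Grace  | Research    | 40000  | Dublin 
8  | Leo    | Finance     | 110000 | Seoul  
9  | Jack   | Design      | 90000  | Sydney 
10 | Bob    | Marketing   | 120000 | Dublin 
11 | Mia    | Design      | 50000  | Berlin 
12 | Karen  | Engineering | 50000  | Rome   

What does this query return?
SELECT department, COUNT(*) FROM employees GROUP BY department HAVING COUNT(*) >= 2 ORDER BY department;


Groups with count >= 2:
  Design: 3 -> PASS
  Engineering: 3 -> PASS
  Marketing: 2 -> PASS
  Research: 3 -> PASS
  Finance: 1 -> filtered out


4 groups:
Design, 3
Engineering, 3
Marketing, 2
Research, 3


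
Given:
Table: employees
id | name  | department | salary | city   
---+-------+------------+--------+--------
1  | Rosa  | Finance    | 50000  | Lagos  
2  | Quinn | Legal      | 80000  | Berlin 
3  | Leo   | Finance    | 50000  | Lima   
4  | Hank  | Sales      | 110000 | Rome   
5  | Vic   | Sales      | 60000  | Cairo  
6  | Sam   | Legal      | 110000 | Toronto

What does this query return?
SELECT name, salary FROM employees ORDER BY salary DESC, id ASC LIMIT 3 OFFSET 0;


Sort by salary DESC (id ASC tiebreak), then skip 0 and take 3
Rows 1 through 3

3 rows:
Hank, 110000
Sam, 110000
Quinn, 80000


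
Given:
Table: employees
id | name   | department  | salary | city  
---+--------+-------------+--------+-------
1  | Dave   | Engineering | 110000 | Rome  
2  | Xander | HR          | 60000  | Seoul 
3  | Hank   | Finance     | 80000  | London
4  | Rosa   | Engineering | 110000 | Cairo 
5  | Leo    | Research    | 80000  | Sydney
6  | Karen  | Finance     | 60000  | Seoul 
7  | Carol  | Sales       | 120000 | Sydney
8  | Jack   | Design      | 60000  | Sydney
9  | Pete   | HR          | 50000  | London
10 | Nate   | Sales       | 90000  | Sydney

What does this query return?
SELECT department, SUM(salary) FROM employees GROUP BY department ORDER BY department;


Summing salary within each department:
  Design: 60000 = 60000
  Engineering: 110000 + 110000 = 220000
  Finance: 80000 + 60000 = 140000
  HR: 60000 + 50000 = 110000
  Research: 80000 = 80000
  Sales: 120000 + 90000 = 210000


6 groups:
Design, 60000
Engineering, 220000
Finance, 140000
HR, 110000
Research, 80000
Sales, 210000
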